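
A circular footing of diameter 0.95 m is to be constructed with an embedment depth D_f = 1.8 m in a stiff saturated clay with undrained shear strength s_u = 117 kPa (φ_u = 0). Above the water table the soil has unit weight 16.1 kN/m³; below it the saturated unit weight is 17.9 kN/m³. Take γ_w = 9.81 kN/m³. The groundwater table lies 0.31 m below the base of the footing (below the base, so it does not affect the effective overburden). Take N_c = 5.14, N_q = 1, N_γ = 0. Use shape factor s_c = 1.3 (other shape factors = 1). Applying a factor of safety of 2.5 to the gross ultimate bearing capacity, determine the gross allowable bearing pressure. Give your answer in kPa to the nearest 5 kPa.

q = γ·D_f = 16.1 × 1.8 = 28.98 kPa.
c·N_c·s_c = 117 × 5.14 × 1.3 = 781.79 kPa
q·N_q = 28.98 × 1 = 28.98 kPa
q_ult = 781.79 + 28.98 = 810.77 kPa.
q_all = q_ult / FS = 810.77 / 2.5 = 324.31 kPa.

q_all ≈ 325 kPa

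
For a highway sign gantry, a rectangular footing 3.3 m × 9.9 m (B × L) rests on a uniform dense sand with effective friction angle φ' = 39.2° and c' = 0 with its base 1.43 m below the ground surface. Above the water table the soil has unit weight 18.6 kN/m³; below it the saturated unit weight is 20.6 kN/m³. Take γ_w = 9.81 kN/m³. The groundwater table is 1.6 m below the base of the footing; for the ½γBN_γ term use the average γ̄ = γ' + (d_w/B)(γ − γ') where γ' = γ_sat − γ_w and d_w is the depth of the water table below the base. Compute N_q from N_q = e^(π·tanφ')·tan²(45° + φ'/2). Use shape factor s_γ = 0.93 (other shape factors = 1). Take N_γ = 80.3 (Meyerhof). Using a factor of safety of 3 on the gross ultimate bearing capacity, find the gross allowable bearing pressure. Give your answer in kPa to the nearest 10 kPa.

N_q = e^(π·tan39.2°)·tan²(64.6°) = 57.5.
Overburden at base level: q = 18.6 × 1.43 = 26.598 kPa.
The water table is 1.6 m below the base (< B = 3.3 m), so the ½γBN_γ term uses γ̄ = γ' + (d_w/B)(γ − γ') = 10.79 + (1.6/3.3)(18.6 − 10.79) = 14.577 kN/m³.
Surcharge term q·N_q = 26.598 × 57.501 = 1529.4 kPa; self-weight term 0.5·γ·B·N_γ·s_γ = 0.5 × 14.577 × 3.3 × 80.3 × 0.93 = 1796.1 kPa.
q_ult = 1529.4 + 1796.1 = 3325.5 kPa.
q_all = 3325.5 / 3 = 1108.5 kPa.

q_all ≈ 1110 kPa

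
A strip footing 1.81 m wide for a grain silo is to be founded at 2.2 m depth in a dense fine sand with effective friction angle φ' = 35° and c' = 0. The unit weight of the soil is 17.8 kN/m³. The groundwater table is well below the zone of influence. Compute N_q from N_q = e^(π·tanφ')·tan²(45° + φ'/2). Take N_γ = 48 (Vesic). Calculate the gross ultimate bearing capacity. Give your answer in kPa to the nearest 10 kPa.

q_ult ≈ 2080 kPa

tan35° = 0.7002, so N_q = e^(π×0.7002)·tan²(62.5°) = 9.023 × 3.69 = 33.3.
Overburden at base level: q = 17.8 × 2.2 = 39.16 kPa.
Surcharge term q·N_q = 39.16 × 33.296 = 1303.9 kPa; self-weight term 0.5·γ·B·N_γ = 0.5 × 17.8 × 1.81 × 48 = 773.23 kPa.
q_ult = 1303.9 + 773.23 = 2077.1 kPa.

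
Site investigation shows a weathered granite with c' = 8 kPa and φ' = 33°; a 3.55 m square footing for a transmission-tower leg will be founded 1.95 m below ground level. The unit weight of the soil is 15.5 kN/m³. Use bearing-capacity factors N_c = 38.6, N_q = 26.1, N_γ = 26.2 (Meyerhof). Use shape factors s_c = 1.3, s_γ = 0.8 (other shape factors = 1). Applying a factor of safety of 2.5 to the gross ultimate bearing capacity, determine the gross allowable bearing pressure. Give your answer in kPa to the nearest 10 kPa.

q_all ≈ 710 kPa

Overburden at base level: q = 15.5 × 1.95 = 30.225 kPa.
Cohesion term c·N_c·s_c = 8 × 38.6 × 1.3 = 401.44 kPa; surcharge term q·N_q = 30.225 × 26.1 = 788.87 kPa; self-weight term 0.5·γ·B·N_γ·s_γ = 0.5 × 15.5 × 3.55 × 26.2 × 0.8 = 576.66 kPa.
q_ult = 401.44 + 788.87 + 576.66 = 1767 kPa.
q_all = q_ult / FS = 1767 / 2.5 = 706.79 kPa.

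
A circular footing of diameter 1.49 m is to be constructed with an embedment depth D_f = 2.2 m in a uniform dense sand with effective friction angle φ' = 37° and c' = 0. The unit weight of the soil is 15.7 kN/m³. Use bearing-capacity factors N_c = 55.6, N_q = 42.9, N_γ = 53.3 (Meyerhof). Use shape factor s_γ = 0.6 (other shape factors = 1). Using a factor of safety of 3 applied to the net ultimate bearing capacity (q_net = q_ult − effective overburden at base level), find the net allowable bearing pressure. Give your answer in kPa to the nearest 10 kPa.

q = γ·D_f = 15.7 × 2.2 = 34.54 kPa.
q·N_q = 34.54 × 42.9 = 1481.8 kPa
0.5·γ·B·N_γ·s_γ = 0.5 × 15.7 × 1.49 × 53.3 × 0.6 = 374.05 kPa
q_ult = 1481.8 + 374.05 = 1855.8 kPa.
Net ultimate: q_net = 1855.8 − 34.54 = 1821.3 kPa.
q_all(net) = 1821.3 / 3 = 607.09 kPa.

q_all(net) ≈ 610 kPa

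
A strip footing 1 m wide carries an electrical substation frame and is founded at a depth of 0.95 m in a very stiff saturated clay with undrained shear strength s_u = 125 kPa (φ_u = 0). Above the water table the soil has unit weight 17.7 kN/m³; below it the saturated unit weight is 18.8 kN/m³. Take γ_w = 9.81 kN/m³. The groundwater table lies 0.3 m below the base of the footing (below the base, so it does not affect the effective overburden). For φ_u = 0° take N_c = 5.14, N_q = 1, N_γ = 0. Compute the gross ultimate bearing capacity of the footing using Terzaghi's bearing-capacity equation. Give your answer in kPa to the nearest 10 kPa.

q_ult ≈ 660 kPa

Effective surcharge at the founding depth q = γ·D_f = 17.7 × 0.95 = 16.815 kPa.
q_ult = c·N_c + q·N_q
     = 125 × 5.14 + 16.815 × 1
     = 642.5 + 16.815 = 659.32 kPa.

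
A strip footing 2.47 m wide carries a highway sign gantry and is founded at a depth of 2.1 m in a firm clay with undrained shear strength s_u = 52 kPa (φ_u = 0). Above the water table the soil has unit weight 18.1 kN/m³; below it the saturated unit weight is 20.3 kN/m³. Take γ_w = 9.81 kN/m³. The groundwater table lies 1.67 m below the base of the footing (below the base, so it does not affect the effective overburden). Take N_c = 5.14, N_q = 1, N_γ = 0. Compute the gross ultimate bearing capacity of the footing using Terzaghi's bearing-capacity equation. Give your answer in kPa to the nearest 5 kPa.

q_ult ≈ 305 kPa

Effective surcharge at the founding depth q = γ·D_f = 18.1 × 2.1 = 38.01 kPa.
q_ult = c·N_c + q·N_q
     = 52 × 5.14 + 38.01 × 1
     = 267.28 + 38.01 = 305.29 kPa.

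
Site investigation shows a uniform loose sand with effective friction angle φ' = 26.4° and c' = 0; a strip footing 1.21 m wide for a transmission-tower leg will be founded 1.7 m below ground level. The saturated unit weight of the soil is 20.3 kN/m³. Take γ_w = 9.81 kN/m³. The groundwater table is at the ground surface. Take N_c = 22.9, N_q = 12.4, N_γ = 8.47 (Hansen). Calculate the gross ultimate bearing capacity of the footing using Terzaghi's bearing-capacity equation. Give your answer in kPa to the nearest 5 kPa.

With the water table at the surface the whole profile is submerged: γ' = 20.3 − 9.81 = 10.49 kN/m³, so q = γ'·D_f = 17.833 kPa; the same γ' applies in the ½γBN_γ term.
q_ult = q·N_q + 0.5·γ·B·N_γ
     = 17.833 × 12.4 + 0.5 × 10.49 × 1.21 × 8.47
     = 221.13 + 53.754 = 274.88 kPa.

q_ult ≈ 275 kPa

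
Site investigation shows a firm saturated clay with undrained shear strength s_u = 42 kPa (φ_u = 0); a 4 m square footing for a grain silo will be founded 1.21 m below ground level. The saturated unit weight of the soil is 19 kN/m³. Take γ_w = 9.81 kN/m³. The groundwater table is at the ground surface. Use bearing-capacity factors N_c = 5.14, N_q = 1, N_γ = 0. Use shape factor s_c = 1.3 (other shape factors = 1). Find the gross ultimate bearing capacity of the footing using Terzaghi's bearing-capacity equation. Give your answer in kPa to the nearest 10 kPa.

q_ult ≈ 290 kPa

Water table at ground surface, so effective unit weight γ' = 19 − 9.81 = 9.19 kN/m³ is used throughout; overburden q = 9.19 × 1.21 = 11.12 kPa.
Cohesion term c·N_c·s_c = 42 × 5.14 × 1.3 = 280.64 kPa; surcharge term q·N_q = 11.12 × 1 = 11.12 kPa.
q_ult = 280.64 + 11.12 = 291.76 kPa.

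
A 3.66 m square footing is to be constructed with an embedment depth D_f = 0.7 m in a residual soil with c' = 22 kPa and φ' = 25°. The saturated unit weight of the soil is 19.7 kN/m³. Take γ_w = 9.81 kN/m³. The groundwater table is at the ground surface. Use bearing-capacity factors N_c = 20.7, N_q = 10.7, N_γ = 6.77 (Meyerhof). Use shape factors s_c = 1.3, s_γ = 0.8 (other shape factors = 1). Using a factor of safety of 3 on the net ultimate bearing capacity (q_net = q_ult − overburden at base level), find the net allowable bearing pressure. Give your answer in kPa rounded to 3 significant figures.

q_all(net) ≈ 252 kPa

Water table at ground surface, so effective unit weight γ' = 19.7 − 9.81 = 9.89 kN/m³ is used throughout; overburden q = 9.89 × 0.7 = 6.923 kPa; the same γ' applies in the ½γBN_γ term.
Cohesion term c·N_c·s_c = 22 × 20.7 × 1.3 = 592.02 kPa; surcharge term q·N_q = 6.923 × 10.7 = 74.076 kPa; self-weight term 0.5·γ·B·N_γ·s_γ = 0.5 × 9.89 × 3.66 × 6.77 × 0.8 = 98.023 kPa.
q_ult = 592.02 + 74.076 + 98.023 = 764.12 kPa.
q_net = 764.12 − 6.923 = 757.2 kPa.
q_all(net) = 757.2 / 3 = 252.4 kPa.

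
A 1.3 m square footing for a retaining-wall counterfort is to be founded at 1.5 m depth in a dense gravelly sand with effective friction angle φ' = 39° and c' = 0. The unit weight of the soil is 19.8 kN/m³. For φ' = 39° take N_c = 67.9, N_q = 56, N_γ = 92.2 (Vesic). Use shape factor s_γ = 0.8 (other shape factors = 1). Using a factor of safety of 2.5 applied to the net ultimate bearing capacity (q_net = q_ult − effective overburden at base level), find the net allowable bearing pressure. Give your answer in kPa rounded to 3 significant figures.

q_all(net) ≈ 1030 kPa

Effective surcharge at the founding depth q = γ·D_f = 19.8 × 1.5 = 29.7 kPa.
q_ult = q·N_q + 0.5·γ·B·N_γ·s_γ
     = 29.7 × 56 + 0.5 × 19.8 × 1.3 × 92.2 × 0.8
     = 1663.2 + 949.29 = 2612.5 kPa.
Net ultimate: q_net = 2612.5 − 29.7 = 2582.8 kPa.
q_all(net) = 2582.8 / 2.5 = 1033.1 kPa.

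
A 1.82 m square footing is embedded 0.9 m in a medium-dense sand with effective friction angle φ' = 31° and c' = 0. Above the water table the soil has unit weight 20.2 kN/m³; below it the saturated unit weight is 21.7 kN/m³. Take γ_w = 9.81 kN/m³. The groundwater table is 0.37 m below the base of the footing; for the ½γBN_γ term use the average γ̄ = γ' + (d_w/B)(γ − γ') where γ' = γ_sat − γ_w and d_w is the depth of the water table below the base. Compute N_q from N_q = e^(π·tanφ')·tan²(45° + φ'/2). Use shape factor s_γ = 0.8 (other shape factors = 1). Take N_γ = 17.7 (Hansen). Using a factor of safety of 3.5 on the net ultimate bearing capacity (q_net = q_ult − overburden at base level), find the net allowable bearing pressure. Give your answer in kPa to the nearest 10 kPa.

N_q = e^(π·tan31°)·tan²(60.5°) = 20.63.
Overburden at base level: q = 20.2 × 0.9 = 18.18 kPa.
The water table is 0.37 m below the base (< B = 1.82 m), so the ½γBN_γ term uses γ̄ = γ' + (d_w/B)(γ − γ') = 11.89 + (0.37/1.82)(20.2 − 11.89) = 13.579 kN/m³.
Surcharge term q·N_q = 18.18 × 20.631 = 375.07 kPa; self-weight term 0.5·γ·B·N_γ·s_γ = 0.5 × 13.579 × 1.82 × 17.7 × 0.8 = 174.98 kPa.
q_ult = 375.07 + 174.98 = 550.05 kPa.
q_net = 550.05 − 18.18 = 531.87 kPa.
q_all(net) = 531.87 / 3.5 = 151.96 kPa.

q_all(net) ≈ 150 kPa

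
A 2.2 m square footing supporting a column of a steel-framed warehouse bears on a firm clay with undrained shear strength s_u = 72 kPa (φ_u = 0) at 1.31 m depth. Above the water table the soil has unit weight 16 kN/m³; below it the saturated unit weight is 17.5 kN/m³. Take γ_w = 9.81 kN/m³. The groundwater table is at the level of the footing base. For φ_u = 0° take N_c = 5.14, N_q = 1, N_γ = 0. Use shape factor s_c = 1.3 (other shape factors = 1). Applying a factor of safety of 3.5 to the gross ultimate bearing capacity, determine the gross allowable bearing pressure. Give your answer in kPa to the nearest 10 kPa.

Effective surcharge at the founding depth q = γ·D_f = 16 × 1.31 = 20.96 kPa.
q_ult = c·N_c·s_c + q·N_q
     = 72 × 5.14 × 1.3 + 20.96 × 1
     = 481.1 + 20.96 = 502.06 kPa.
q_all = q_ult / FS = 502.06 / 3.5 = 143.45 kPa.

q_all ≈ 140 kPa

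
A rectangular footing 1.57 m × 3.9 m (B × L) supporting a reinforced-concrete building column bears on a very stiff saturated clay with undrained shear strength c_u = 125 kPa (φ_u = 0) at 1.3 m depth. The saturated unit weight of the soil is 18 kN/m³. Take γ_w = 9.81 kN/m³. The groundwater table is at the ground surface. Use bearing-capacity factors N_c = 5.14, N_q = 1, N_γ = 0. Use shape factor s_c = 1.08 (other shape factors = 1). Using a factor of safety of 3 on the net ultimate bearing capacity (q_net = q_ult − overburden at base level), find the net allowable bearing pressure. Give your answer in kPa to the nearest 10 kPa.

γ' = 18 − 9.81 = 8.19 kN/m³ (submerged throughout). q = 8.19 × 1.3 = 10.647 kPa.
c·N_c·s_c = 125 × 5.14 × 1.08 = 693.9 kPa
q·N_q = 10.647 × 1 = 10.647 kPa
q_ult = 693.9 + 10.647 = 704.55 kPa.
q_net = 704.55 − 10.647 = 693.9 kPa.
q_all(net) = 693.9 / 3 = 231.3 kPa.

q_all(net) ≈ 230 kPa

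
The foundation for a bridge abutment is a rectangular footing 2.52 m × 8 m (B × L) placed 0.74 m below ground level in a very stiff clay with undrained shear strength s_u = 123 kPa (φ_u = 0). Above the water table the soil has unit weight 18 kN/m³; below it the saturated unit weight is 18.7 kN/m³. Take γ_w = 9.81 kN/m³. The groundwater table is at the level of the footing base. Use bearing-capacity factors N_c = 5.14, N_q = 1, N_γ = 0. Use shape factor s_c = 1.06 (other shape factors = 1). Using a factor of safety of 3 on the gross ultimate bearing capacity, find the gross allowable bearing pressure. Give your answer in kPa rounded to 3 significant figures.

q = γ·D_f = 18 × 0.74 = 13.32 kPa.
c·N_c·s_c = 123 × 5.14 × 1.06 = 670.15 kPa
q·N_q = 13.32 × 1 = 13.32 kPa
q_ult = 670.15 + 13.32 = 683.47 kPa.
q_all = 683.47 / 3 = 227.82 kPa.

q_all ≈ 228 kPa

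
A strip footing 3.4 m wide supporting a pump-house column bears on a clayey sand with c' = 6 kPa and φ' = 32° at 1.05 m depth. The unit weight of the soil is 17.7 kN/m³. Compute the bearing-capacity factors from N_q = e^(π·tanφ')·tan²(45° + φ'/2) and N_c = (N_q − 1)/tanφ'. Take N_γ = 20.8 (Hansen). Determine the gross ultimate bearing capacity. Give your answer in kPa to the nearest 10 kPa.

q_ult ≈ 1270 kPa

tan32° = 0.6249, so N_q = e^(π×0.6249)·tan²(61°) = 7.121 × 3.255 = 23.18.
N_c = (23.18 − 1)/tan32° = 35.49.
Overburden at base level: q = 17.7 × 1.05 = 18.585 kPa.
Cohesion term c·N_c = 6 × 35.49 = 212.94 kPa; surcharge term q·N_q = 18.585 × 23.177 = 430.74 kPa; self-weight term 0.5·γ·B·N_γ = 0.5 × 17.7 × 3.4 × 20.8 = 625.87 kPa.
q_ult = 212.94 + 430.74 + 625.87 = 1269.6 kPa.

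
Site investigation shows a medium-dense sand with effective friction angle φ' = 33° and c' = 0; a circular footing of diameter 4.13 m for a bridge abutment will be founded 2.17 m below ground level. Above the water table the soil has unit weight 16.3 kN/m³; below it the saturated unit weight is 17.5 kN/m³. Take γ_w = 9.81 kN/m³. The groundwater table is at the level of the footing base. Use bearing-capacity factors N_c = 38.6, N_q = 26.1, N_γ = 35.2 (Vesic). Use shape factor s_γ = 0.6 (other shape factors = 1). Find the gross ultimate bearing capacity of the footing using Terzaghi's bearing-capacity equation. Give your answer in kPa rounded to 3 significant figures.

q_ult ≈ 1260 kPa

Effective surcharge at the founding depth q = γ·D_f = 16.3 × 2.17 = 35.371 kPa.
The water table coincides with the base, so in the self-weight term γ → γ' = 7.69 kN/m³.
q_ult = q·N_q + 0.5·γ·B·N_γ·s_γ
     = 35.371 × 26.1 + 0.5 × 7.69 × 4.13 × 35.2 × 0.6
     = 923.18 + 335.38 = 1258.6 kPa.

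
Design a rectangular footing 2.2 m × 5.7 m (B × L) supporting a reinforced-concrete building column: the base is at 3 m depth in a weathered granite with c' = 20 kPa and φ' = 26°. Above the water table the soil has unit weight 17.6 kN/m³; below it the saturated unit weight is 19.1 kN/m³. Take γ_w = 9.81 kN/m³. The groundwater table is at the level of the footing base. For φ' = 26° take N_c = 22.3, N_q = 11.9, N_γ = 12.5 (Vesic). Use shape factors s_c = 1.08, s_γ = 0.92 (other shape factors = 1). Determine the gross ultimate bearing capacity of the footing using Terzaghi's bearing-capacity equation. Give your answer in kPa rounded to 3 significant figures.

q_ult ≈ 1230 kPa

Effective surcharge at the founding depth q = γ·D_f = 17.6 × 3 = 52.8 kPa.
The water table coincides with the base, so in the self-weight term γ → γ' = 9.29 kN/m³.
q_ult = c·N_c·s_c + q·N_q + 0.5·γ·B·N_γ·s_γ
     = 20 × 22.3 × 1.08 + 52.8 × 11.9 + 0.5 × 9.29 × 2.2 × 12.5 × 0.92
     = 481.68 + 628.32 + 117.52 = 1227.5 kPa.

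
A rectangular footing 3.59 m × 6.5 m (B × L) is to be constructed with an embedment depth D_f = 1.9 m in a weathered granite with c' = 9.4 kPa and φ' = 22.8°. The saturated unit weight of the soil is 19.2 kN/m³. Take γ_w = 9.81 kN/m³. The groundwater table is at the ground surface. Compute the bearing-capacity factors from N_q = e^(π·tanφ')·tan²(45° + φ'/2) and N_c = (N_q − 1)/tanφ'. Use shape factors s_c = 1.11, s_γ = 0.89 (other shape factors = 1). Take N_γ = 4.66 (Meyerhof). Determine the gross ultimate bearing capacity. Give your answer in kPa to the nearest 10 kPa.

q_ult ≈ 410 kPa

tan22.8° = 0.4204, so N_q = e^(π×0.4204)·tan²(56.4°) = 3.746 × 2.265 = 8.49.
N_c = (8.49 − 1)/tan22.8° = 17.81.
With the water table at the surface the whole profile is submerged: γ' = 19.2 − 9.81 = 9.39 kN/m³, so q = γ'·D_f = 17.841 kPa; the same γ' applies in the ½γBN_γ term.
q_ult = c·N_c·s_c + q·N_q + 0.5·γ·B·N_γ·s_γ
     = 9.4 × 17.807 × 1.11 + 17.841 × 8.4854 + 0.5 × 9.39 × 3.59 × 4.66 × 0.89
     = 185.8 + 151.39 + 69.905 = 407.09 kPa.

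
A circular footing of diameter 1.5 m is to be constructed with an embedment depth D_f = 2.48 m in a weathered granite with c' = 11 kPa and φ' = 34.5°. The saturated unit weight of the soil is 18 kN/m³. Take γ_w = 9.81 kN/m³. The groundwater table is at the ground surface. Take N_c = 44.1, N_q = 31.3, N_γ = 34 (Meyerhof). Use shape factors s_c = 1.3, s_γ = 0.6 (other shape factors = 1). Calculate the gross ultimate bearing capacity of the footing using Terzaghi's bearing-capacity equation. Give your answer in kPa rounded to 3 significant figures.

Water table at ground surface, so effective unit weight γ' = 18 − 9.81 = 8.19 kN/m³ is used throughout; overburden q = 8.19 × 2.48 = 20.311 kPa; the same γ' applies in the ½γBN_γ term.
Cohesion term c·N_c·s_c = 11 × 44.1 × 1.3 = 630.63 kPa; surcharge term q·N_q = 20.311 × 31.3 = 635.74 kPa; self-weight term 0.5·γ·B·N_γ·s_γ = 0.5 × 8.19 × 1.5 × 34 × 0.6 = 125.31 kPa.
q_ult = 630.63 + 635.74 + 125.31 = 1391.7 kPa.

q_ult ≈ 1390 kPa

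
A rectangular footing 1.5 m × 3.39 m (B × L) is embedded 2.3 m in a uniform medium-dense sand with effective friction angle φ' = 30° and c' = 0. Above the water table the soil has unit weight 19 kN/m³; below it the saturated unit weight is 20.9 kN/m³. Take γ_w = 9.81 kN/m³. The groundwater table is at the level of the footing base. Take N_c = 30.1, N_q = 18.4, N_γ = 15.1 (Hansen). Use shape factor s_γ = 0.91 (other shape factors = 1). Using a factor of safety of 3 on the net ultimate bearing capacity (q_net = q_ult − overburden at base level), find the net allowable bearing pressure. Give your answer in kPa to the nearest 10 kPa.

Overburden at base level: q = 19 × 2.3 = 43.7 kPa.
Below the base the soil is submerged, so the ½γBN_γ term uses γ' = 20.9 − 9.81 = 11.09 kN/m³.
Surcharge term q·N_q = 43.7 × 18.4 = 804.08 kPa; self-weight term 0.5·γ·B·N_γ·s_γ = 0.5 × 11.09 × 1.5 × 15.1 × 0.91 = 114.29 kPa.
q_ult = 804.08 + 114.29 = 918.37 kPa.
q_net = 918.37 − 43.7 = 874.67 kPa.
q_all(net) = 874.67 / 3 = 291.56 kPa.

q_all(net) ≈ 290 kPa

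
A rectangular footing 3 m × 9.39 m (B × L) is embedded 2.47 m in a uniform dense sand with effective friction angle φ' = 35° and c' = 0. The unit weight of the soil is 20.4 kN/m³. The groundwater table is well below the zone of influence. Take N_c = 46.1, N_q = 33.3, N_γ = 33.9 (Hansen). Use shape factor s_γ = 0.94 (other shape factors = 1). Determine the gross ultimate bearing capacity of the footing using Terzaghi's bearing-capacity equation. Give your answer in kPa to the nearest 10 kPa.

q_ult ≈ 2650 kPa

Overburden at base level: q = 20.4 × 2.47 = 50.388 kPa.
Surcharge term q·N_q = 50.388 × 33.3 = 1677.9 kPa; self-weight term 0.5·γ·B·N_γ·s_γ = 0.5 × 20.4 × 3 × 33.9 × 0.94 = 975.1 kPa.
q_ult = 1677.9 + 975.1 = 2653 kPa.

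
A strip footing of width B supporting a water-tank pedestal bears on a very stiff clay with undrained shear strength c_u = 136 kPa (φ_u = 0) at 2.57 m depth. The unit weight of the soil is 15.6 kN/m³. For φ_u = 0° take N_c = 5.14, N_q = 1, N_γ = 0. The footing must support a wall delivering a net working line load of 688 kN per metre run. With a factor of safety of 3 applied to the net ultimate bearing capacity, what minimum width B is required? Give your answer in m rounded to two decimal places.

q = γ·D_f = 15.6 × 2.57 = 40.092 kPa.
c·N_c = 136 × 5.14 = 699.04 kPa
q·N_q = 40.092 × 1 = 40.092 kPa
q_ult = 699.04 + 40.092 = 739.13 kPa.
For φ = 0 the ½γBN_γ term vanishes, so q_ult is independent of B. q_net = 739.13 − 40.092 = 699.04 kPa; q_all(net) = 699.04/3 = 233.01 kPa.
Required width B = w / q_all(net) = 688 / 233.01 = 2.953 m.

B = 2.95 m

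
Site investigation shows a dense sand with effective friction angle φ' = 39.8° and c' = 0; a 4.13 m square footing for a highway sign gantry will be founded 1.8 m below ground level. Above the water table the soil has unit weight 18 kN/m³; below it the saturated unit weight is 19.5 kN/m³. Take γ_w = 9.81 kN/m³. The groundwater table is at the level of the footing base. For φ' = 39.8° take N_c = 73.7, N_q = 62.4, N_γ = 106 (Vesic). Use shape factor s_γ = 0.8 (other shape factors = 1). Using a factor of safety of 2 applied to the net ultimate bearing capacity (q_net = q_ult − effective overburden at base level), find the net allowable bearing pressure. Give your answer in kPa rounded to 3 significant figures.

q_all(net) ≈ 1840 kPa

Effective surcharge at the founding depth q = γ·D_f = 18 × 1.8 = 32.4 kPa.
The water table coincides with the base, so in the self-weight term γ → γ' = 9.69 kN/m³.
q_ult = q·N_q + 0.5·γ·B·N_γ·s_γ
     = 32.4 × 62.4 + 0.5 × 9.69 × 4.13 × 106 × 0.8
     = 2021.8 + 1696.8 = 3718.6 kPa.
Net ultimate: q_net = 3718.6 − 32.4 = 3686.2 kPa.
q_all(net) = 3686.2 / 2 = 1843.1 kPa.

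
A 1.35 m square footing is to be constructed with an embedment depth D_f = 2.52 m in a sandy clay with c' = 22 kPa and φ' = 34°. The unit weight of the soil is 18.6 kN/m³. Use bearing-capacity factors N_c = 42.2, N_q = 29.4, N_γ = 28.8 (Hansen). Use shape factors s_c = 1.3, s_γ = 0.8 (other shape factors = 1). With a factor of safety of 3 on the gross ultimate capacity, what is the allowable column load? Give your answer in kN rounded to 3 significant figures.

Overburden at base level: q = 18.6 × 2.52 = 46.872 kPa.
Cohesion term c·N_c·s_c = 22 × 42.2 × 1.3 = 1206.9 kPa; surcharge term q·N_q = 46.872 × 29.4 = 1378 kPa; self-weight term 0.5·γ·B·N_γ·s_γ = 0.5 × 18.6 × 1.35 × 28.8 × 0.8 = 289.27 kPa.
q_ult = 1206.9 + 1378 + 289.27 = 2874.2 kPa.
Gross allowable pressure q_all = 2874.2 / 3 = 958.07 kPa.
Footing area = 1.8225 m², so allowable column load = 958.07 × 1.8225 = 1746.1 kN.

P_all ≈ 1750 kN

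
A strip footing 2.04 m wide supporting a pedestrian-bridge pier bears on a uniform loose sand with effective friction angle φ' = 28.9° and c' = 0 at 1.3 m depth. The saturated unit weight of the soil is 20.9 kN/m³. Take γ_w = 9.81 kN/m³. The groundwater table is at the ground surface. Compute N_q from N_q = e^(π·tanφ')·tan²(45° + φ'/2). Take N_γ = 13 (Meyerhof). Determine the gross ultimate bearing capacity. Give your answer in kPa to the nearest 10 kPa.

tan28.9° = 0.552, so N_q = e^(π×0.552)·tan²(59.45°) = 5.665 × 2.871 = 16.26.
Water table at ground surface, so effective unit weight γ' = 20.9 − 9.81 = 11.09 kN/m³ is used throughout; overburden q = 11.09 × 1.3 = 14.417 kPa; the same γ' applies in the ½γBN_γ term.
Surcharge term q·N_q = 14.417 × 16.261 = 234.43 kPa; self-weight term 0.5·γ·B·N_γ = 0.5 × 11.09 × 2.04 × 13 = 147.05 kPa.
q_ult = 234.43 + 147.05 = 381.49 kPa.

q_ult ≈ 380 kPa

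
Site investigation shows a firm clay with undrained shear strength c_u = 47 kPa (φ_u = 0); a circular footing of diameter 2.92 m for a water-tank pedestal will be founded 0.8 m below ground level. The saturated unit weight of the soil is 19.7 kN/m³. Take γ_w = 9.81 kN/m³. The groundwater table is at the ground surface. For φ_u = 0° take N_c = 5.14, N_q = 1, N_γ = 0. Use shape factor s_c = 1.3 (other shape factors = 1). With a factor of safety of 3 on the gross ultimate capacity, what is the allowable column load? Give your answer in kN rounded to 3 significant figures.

Water table at ground surface, so effective unit weight γ' = 19.7 − 9.81 = 9.89 kN/m³ is used throughout; overburden q = 9.89 × 0.8 = 7.912 kPa.
Cohesion term c·N_c·s_c = 47 × 5.14 × 1.3 = 314.05 kPa; surcharge term q·N_q = 7.912 × 1 = 7.912 kPa.
q_ult = 314.05 + 7.912 = 321.97 kPa.
Gross allowable pressure q_all = 321.97 / 3 = 107.32 kPa.
Footing area = 6.6966 m², so allowable column load = 107.32 × 6.6966 = 718.69 kN.

P_all ≈ 719 kN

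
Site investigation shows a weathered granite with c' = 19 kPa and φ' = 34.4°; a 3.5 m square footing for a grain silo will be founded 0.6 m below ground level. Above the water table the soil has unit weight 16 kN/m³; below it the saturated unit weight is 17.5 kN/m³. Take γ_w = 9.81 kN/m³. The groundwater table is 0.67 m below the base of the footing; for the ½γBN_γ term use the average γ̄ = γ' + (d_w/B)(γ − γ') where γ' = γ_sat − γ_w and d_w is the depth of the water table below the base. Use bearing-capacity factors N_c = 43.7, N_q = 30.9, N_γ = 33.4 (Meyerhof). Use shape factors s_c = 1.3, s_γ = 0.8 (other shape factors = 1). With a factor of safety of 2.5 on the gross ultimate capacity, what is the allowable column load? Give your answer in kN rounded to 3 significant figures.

P_all ≈ 8870 kN

q = γ·D_f = 16 × 0.6 = 9.6 kPa.
γ' = 7.69 kN/m³; averaging over the depth B below the base, γ̄ = γ' + (d_w/B)(γ − γ') = 9.2808 kN/m³.
c·N_c·s_c = 19 × 43.7 × 1.3 = 1079.4 kPa
q·N_q = 9.6 × 30.9 = 296.64 kPa
0.5·γ·B·N_γ·s_γ = 0.5 × 9.2808 × 3.5 × 33.4 × 0.8 = 433.97 kPa
q_ult = 1079.4 + 296.64 + 433.97 = 1810 kPa.
Gross allowable pressure q_all = 1810 / 2.5 = 724 kPa.
Footing area = 12.25 m², so allowable column load = 724 × 12.25 = 8869 kN.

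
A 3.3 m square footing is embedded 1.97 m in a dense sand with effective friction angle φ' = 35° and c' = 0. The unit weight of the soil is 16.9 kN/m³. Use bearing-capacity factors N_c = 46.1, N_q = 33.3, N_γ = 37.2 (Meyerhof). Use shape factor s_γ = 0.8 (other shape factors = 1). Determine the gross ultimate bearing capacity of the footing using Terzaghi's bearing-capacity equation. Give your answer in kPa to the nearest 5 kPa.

q = γ·D_f = 16.9 × 1.97 = 33.293 kPa.
q·N_q = 33.293 × 33.3 = 1108.7 kPa
0.5·γ·B·N_γ·s_γ = 0.5 × 16.9 × 3.3 × 37.2 × 0.8 = 829.86 kPa
q_ult = 1108.7 + 829.86 = 1938.5 kPa.

q_ult ≈ 1940 kPa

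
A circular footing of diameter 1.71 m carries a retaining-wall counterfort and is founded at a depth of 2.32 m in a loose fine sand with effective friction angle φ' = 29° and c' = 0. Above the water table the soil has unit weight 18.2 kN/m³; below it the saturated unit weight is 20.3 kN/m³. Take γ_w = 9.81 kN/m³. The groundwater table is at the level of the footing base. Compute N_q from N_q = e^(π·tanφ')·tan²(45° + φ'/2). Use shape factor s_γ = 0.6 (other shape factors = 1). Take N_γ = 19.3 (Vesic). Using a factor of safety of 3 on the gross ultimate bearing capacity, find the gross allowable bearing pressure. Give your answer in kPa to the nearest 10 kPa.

N_q = e^(π·tan29°)·tan²(59.5°) = 16.44.
Overburden at base level: q = 18.2 × 2.32 = 42.224 kPa.
Below the base the soil is submerged, so the ½γBN_γ term uses γ' = 20.3 − 9.81 = 10.49 kN/m³.
Surcharge term q·N_q = 42.224 × 16.443 = 694.3 kPa; self-weight term 0.5·γ·B·N_γ·s_γ = 0.5 × 10.49 × 1.71 × 19.3 × 0.6 = 103.86 kPa.
q_ult = 694.3 + 103.86 = 798.16 kPa.
q_all = 798.16 / 3 = 266.05 kPa.

q_all ≈ 270 kPa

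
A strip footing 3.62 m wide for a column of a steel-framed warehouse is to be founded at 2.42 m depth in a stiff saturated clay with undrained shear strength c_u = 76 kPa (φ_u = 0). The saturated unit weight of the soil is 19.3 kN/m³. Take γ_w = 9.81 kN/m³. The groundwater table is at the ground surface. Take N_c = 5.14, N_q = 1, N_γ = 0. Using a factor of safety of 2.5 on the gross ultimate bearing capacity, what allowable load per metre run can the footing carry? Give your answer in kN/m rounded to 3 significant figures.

γ' = 19.3 − 9.81 = 9.49 kN/m³ (submerged throughout). q = 9.49 × 2.42 = 22.966 kPa.
c·N_c = 76 × 5.14 = 390.64 kPa
q·N_q = 22.966 × 1 = 22.966 kPa
q_ult = 390.64 + 22.966 = 413.61 kPa.
Gross allowable pressure q_all = 413.61 / 2.5 = 165.44 kPa.
Allowable wall load = q_all × B = 165.44 × 3.62 = 598.9 kN per metre run.

≈ 599 kN/m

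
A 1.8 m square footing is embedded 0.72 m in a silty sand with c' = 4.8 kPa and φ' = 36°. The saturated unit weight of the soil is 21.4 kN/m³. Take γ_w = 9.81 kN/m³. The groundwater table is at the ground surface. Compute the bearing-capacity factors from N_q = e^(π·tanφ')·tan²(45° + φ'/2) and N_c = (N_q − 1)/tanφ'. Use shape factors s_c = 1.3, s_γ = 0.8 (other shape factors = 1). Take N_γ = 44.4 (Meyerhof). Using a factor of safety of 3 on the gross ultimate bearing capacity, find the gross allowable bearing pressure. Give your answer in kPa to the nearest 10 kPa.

q_all ≈ 330 kPa

N_q = e^(π·tan36°)·tan²(63°) = 37.75; N_c = (N_q − 1)/tanφ' = 50.59.
With the water table at the surface the whole profile is submerged: γ' = 21.4 − 9.81 = 11.59 kN/m³, so q = γ'·D_f = 8.3448 kPa; the same γ' applies in the ½γBN_γ term.
q_ult = c·N_c·s_c + q·N_q + 0.5·γ·B·N_γ·s_γ
     = 4.8 × 50.585 × 1.3 + 8.3448 × 37.752 + 0.5 × 11.59 × 1.8 × 44.4 × 0.8
     = 315.65 + 315.04 + 370.51 = 1001.2 kPa.
q_all = 1001.2 / 3 = 333.73 kPa.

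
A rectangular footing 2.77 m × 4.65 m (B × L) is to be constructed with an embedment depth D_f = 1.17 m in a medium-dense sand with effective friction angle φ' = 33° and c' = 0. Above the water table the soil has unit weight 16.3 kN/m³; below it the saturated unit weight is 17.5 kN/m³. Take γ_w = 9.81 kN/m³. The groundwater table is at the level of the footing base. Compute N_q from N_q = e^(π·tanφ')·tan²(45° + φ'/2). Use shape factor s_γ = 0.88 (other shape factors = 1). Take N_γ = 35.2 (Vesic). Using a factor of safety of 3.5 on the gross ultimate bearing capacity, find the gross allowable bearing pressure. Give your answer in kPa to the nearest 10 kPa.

N_q = e^(π·tan33°)·tan²(61.5°) = 26.09.
Effective surcharge at the founding depth q = γ·D_f = 16.3 × 1.17 = 19.071 kPa.
The water table coincides with the base, so in the self-weight term γ → γ' = 7.69 kN/m³.
q_ult = q·N_q + 0.5·γ·B·N_γ·s_γ
     = 19.071 × 26.092 + 0.5 × 7.69 × 2.77 × 35.2 × 0.88
     = 497.6 + 329.91 = 827.52 kPa.
q_all = 827.52 / 3.5 = 236.43 kPa.

q_all ≈ 240 kPa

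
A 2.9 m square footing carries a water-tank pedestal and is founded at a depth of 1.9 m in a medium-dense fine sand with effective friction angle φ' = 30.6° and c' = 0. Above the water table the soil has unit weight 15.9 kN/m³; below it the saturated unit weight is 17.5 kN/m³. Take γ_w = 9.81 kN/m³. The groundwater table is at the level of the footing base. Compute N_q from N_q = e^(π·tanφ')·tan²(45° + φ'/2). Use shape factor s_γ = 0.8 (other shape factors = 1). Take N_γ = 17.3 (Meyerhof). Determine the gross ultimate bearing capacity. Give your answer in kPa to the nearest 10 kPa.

tan30.6° = 0.5914, so N_q = e^(π×0.5914)·tan²(60.3°) = 6.41 × 3.074 = 19.7.
Effective surcharge at the founding depth q = γ·D_f = 15.9 × 1.9 = 30.21 kPa.
The water table coincides with the base, so in the self-weight term γ → γ' = 7.69 kN/m³.
q_ult = q·N_q + 0.5·γ·B·N_γ·s_γ
     = 30.21 × 19.704 + 0.5 × 7.69 × 2.9 × 17.3 × 0.8
     = 595.25 + 154.32 = 749.57 kPa.

q_ult ≈ 750 kPa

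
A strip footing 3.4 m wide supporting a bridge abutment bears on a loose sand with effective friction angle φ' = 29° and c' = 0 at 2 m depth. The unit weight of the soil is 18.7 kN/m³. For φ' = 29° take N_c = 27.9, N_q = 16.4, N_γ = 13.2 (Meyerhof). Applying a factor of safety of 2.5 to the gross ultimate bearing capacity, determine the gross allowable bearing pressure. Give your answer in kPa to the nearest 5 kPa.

q_all ≈ 415 kPa

Overburden at base level: q = 18.7 × 2 = 37.4 kPa.
Surcharge term q·N_q = 37.4 × 16.4 = 613.36 kPa; self-weight term 0.5·γ·B·N_γ = 0.5 × 18.7 × 3.4 × 13.2 = 419.63 kPa.
q_ult = 613.36 + 419.63 = 1033 kPa.
q_all = q_ult / FS = 1033 / 2.5 = 413.2 kPa.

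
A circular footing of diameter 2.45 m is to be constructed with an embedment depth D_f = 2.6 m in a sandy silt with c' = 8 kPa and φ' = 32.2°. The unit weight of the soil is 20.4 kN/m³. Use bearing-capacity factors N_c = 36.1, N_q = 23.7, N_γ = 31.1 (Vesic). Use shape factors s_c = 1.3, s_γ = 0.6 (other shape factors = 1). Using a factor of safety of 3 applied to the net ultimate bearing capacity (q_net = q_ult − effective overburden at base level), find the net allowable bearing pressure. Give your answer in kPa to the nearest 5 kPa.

q_all(net) ≈ 680 kPa

Effective surcharge at the founding depth q = γ·D_f = 20.4 × 2.6 = 53.04 kPa.
q_ult = c·N_c·s_c + q·N_q + 0.5·γ·B·N_γ·s_γ
     = 8 × 36.1 × 1.3 + 53.04 × 23.7 + 0.5 × 20.4 × 2.45 × 31.1 × 0.6
     = 375.44 + 1257 + 466.31 = 2098.8 kPa.
Net ultimate: q_net = 2098.8 − 53.04 = 2045.8 kPa.
q_all(net) = 2045.8 / 3 = 681.92 kPa.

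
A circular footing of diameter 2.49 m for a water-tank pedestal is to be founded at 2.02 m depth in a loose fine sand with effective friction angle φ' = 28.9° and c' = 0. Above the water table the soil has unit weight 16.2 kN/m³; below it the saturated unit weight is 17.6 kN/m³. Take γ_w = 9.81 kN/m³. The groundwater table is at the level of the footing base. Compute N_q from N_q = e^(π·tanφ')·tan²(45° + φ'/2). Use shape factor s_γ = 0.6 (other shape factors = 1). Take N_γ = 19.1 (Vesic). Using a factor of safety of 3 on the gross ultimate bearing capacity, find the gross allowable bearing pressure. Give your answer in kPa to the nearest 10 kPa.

q_all ≈ 210 kPa

N_q = e^(π·tan28.9°)·tan²(59.45°) = 16.26.
Overburden at base level: q = 16.2 × 2.02 = 32.724 kPa.
Below the base the soil is submerged, so the ½γBN_γ term uses γ' = 17.6 − 9.81 = 7.79 kN/m³.
Surcharge term q·N_q = 32.724 × 16.261 = 532.12 kPa; self-weight term 0.5·γ·B·N_γ·s_γ = 0.5 × 7.79 × 2.49 × 19.1 × 0.6 = 111.15 kPa.
q_ult = 532.12 + 111.15 = 643.27 kPa.
q_all = 643.27 / 3 = 214.42 kPa.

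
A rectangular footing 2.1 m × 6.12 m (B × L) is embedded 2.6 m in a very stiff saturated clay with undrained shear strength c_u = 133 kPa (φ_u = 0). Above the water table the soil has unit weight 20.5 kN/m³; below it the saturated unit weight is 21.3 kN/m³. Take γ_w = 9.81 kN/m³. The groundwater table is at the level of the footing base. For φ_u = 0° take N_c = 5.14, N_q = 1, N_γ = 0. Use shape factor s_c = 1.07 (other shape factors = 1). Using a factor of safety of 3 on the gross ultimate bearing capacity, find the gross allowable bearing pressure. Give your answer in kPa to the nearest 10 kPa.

Effective surcharge at the founding depth q = γ·D_f = 20.5 × 2.6 = 53.3 kPa.
q_ult = c·N_c·s_c + q·N_q
     = 133 × 5.14 × 1.07 + 53.3 × 1
     = 731.47 + 53.3 = 784.77 kPa.
q_all = 784.77 / 3 = 261.59 kPa.

q_all ≈ 260 kPa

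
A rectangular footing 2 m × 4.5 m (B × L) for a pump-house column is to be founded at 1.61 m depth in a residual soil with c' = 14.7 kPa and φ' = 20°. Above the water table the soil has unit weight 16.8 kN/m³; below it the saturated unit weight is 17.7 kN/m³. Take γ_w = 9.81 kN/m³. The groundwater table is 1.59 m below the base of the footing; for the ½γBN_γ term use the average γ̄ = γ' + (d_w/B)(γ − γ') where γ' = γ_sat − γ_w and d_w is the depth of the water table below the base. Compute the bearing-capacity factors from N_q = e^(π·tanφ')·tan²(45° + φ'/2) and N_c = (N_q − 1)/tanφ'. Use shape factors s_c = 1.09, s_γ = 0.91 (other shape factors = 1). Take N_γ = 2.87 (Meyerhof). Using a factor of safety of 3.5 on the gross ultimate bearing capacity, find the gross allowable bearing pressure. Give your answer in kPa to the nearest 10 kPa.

q_all ≈ 130 kPa

N_q = e^(π·tan20°)·tan²(55°) = 6.4; N_c = (N_q − 1)/tanφ' = 14.83.
Effective surcharge at the founding depth q = γ·D_f = 16.8 × 1.61 = 27.048 kPa.
With d_w = 1.59 m < B, γ̄ = 7.89 + (1.59/2) × (16.8 − 7.89) = 14.973 kN/m³.
q_ult = c·N_c·s_c + q·N_q + 0.5·γ·B·N_γ·s_γ
     = 14.7 × 14.835 × 1.09 + 27.048 × 6.3994 + 0.5 × 14.973 × 2 × 2.87 × 0.91
     = 237.7 + 173.09 + 39.106 = 449.89 kPa.
q_all = 449.89 / 3.5 = 128.54 kPa.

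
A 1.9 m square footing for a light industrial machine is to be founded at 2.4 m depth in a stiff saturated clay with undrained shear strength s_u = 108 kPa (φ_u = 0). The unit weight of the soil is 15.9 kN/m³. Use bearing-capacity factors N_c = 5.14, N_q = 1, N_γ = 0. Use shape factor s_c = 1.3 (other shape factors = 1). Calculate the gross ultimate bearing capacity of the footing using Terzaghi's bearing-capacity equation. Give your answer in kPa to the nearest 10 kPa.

q_ult ≈ 760 kPa

Effective surcharge at the founding depth q = γ·D_f = 15.9 × 2.4 = 38.16 kPa.
q_ult = c·N_c·s_c + q·N_q
     = 108 × 5.14 × 1.3 + 38.16 × 1
     = 721.66 + 38.16 = 759.82 kPa.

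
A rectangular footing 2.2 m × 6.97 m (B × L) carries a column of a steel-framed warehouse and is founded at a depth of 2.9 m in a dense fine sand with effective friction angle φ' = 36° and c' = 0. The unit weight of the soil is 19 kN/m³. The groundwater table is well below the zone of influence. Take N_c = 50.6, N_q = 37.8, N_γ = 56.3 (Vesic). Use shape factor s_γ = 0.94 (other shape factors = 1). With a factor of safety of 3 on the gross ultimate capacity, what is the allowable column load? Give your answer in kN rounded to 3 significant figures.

Overburden at base level: q = 19 × 2.9 = 55.1 kPa.
Surcharge term q·N_q = 55.1 × 37.8 = 2082.8 kPa; self-weight term 0.5·γ·B·N_γ·s_γ = 0.5 × 19 × 2.2 × 56.3 × 0.94 = 1106.1 kPa.
q_ult = 2082.8 + 1106.1 = 3188.8 kPa.
Gross allowable pressure q_all = 3188.8 / 3 = 1062.9 kPa.
Footing area = 15.334 m², so allowable column load = 1062.9 × 15.334 = 16299 kN.

P_all ≈ 16300 kN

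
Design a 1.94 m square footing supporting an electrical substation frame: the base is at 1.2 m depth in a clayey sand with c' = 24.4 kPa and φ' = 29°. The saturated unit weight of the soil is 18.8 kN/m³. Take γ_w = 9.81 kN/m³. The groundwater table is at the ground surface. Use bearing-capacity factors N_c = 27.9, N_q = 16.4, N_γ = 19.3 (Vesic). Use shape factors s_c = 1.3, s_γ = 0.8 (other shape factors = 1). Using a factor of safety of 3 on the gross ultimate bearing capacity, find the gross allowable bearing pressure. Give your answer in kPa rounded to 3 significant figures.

γ' = 18.8 − 9.81 = 8.99 kN/m³ (submerged throughout). q = 8.99 × 1.2 = 10.788 kPa; the same γ' applies in the ½γBN_γ term.
c·N_c·s_c = 24.4 × 27.9 × 1.3 = 884.99 kPa
q·N_q = 10.788 × 16.4 = 176.92 kPa
0.5·γ·B·N_γ·s_γ = 0.5 × 8.99 × 1.94 × 19.3 × 0.8 = 134.64 kPa
q_ult = 884.99 + 176.92 + 134.64 = 1196.6 kPa.
q_all = 1196.6 / 3 = 398.85 kPa.

q_all ≈ 399 kPa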